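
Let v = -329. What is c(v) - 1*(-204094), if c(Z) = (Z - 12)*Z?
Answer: 316283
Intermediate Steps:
c(Z) = Z*(-12 + Z) (c(Z) = (-12 + Z)*Z = Z*(-12 + Z))
c(v) - 1*(-204094) = -329*(-12 - 329) - 1*(-204094) = -329*(-341) + 204094 = 112189 + 204094 = 316283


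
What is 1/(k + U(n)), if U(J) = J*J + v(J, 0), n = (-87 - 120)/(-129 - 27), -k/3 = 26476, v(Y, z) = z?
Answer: -2704/214768551 ≈ -1.2590e-5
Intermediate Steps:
k = -79428 (k = -3*26476 = -79428)
n = 69/52 (n = -207/(-156) = -207*(-1/156) = 69/52 ≈ 1.3269)
U(J) = J² (U(J) = J*J + 0 = J² + 0 = J²)
1/(k + U(n)) = 1/(-79428 + (69/52)²) = 1/(-79428 + 4761/2704) = 1/(-214768551/2704) = -2704/214768551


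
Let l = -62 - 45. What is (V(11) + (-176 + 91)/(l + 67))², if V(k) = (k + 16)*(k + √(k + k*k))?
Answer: 11885041/64 + 64611*√33/2 ≈ 3.7128e+5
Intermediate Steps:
l = -107
V(k) = (16 + k)*(k + √(k + k²))
(V(11) + (-176 + 91)/(l + 67))² = ((11² + 16*11 + 16*√(11*(1 + 11)) + 11*√(11*(1 + 11))) + (-176 + 91)/(-107 + 67))² = ((121 + 176 + 16*√(11*12) + 11*√(11*12)) - 85/(-40))² = ((121 + 176 + 16*√132 + 11*√132) - 85*(-1/40))² = ((121 + 176 + 16*(2*√33) + 11*(2*√33)) + 17/8)² = ((121 + 176 + 32*√33 + 22*√33) + 17/8)² = ((297 + 54*√33) + 17/8)² = (2393/8 + 54*√33)²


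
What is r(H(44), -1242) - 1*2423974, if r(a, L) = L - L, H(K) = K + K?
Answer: -2423974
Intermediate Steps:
H(K) = 2*K
r(a, L) = 0
r(H(44), -1242) - 1*2423974 = 0 - 1*2423974 = 0 - 2423974 = -2423974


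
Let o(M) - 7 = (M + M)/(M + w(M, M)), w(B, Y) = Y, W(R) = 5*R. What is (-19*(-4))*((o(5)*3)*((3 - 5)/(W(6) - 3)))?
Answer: -1216/9 ≈ -135.11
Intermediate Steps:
o(M) = 8 (o(M) = 7 + (M + M)/(M + M) = 7 + (2*M)/((2*M)) = 7 + (2*M)*(1/(2*M)) = 7 + 1 = 8)
(-19*(-4))*((o(5)*3)*((3 - 5)/(W(6) - 3))) = (-19*(-4))*((8*3)*((3 - 5)/(5*6 - 3))) = 76*(24*(-2/(30 - 3))) = 76*(24*(-2/27)) = 76*(-16/9) = -1216/9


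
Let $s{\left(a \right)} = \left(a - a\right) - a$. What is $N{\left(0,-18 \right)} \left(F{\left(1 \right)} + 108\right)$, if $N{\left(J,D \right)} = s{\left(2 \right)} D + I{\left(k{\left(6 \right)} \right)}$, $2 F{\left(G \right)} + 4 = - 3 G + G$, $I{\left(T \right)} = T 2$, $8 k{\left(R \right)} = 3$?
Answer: $\frac{15435}{4} \approx 3858.8$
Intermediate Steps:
$k{\left(R \right)} = \frac{3}{8}$ ($k{\left(R \right)} = \frac{1}{8} \cdot 3 = \frac{3}{8}$)
$I{\left(T \right)} = 2 T$
$s{\left(a \right)} = - a$ ($s{\left(a \right)} = 0 - a = - a$)
$F{\left(G \right)} = -2 - G$ ($F{\left(G \right)} = -2 + \frac{- 3 G + G}{2} = -2 + \frac{\left(-2\right) G}{2} = -2 - G$)
$N{\left(J,D \right)} = \frac{3}{4} - 2 D$ ($N{\left(J,D \right)} = \left(-1\right) 2 D + 2 \cdot \frac{3}{8} = - 2 D + \frac{3}{4} = \frac{3}{4} - 2 D$)
$N{\left(0,-18 \right)} \left(F{\left(1 \right)} + 108\right) = \left(\frac{3}{4} - -36\right) \left(\left(-2 - 1\right) + 108\right) = \left(\frac{3}{4} + 36\right) \left(\left(-2 - 1\right) + 108\right) = \frac{147 \left(-3 + 108\right)}{4} = \frac{147}{4} \cdot 105 = \frac{15435}{4}$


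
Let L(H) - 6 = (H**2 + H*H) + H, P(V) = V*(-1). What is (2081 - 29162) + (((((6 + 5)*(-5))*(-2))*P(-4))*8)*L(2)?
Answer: 29239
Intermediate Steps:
P(V) = -V
L(H) = 6 + H + 2*H**2 (L(H) = 6 + ((H**2 + H*H) + H) = 6 + ((H**2 + H**2) + H) = 6 + (2*H**2 + H) = 6 + (H + 2*H**2) = 6 + H + 2*H**2)
(2081 - 29162) + (((((6 + 5)*(-5))*(-2))*P(-4))*8)*L(2) = (2081 - 29162) + (((((6 + 5)*(-5))*(-2))*(-1*(-4)))*8)*(6 + 2 + 2*2**2) = -27081 + ((((11*(-5))*(-2))*4)*8)*(6 + 2 + 2*4) = -27081 + ((-55*(-2)*4)*8)*(6 + 2 + 8) = -27081 + ((110*4)*8)*16 = -27081 + (440*8)*16 = -27081 + 3520*16 = -27081 + 56320 = 29239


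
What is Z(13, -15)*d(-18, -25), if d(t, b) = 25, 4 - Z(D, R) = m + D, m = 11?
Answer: -500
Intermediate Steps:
Z(D, R) = -7 - D (Z(D, R) = 4 - (11 + D) = 4 + (-11 - D) = -7 - D)
Z(13, -15)*d(-18, -25) = (-7 - 1*13)*25 = (-7 - 13)*25 = -20*25 = -500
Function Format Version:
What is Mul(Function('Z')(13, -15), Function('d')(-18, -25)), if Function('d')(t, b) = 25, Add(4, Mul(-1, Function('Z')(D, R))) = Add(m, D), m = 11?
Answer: -500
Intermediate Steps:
Function('Z')(D, R) = Add(-7, Mul(-1, D)) (Function('Z')(D, R) = Add(4, Mul(-1, Add(11, D))) = Add(4, Add(-11, Mul(-1, D))) = Add(-7, Mul(-1, D)))
Mul(Function('Z')(13, -15), Function('d')(-18, -25)) = Mul(Add(-7, Mul(-1, 13)), 25) = Mul(Add(-7, -13), 25) = Mul(-20, 25) = -500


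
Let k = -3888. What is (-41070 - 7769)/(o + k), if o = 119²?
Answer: -48839/10273 ≈ -4.7541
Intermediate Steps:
o = 14161
(-41070 - 7769)/(o + k) = (-41070 - 7769)/(14161 - 3888) = -48839/10273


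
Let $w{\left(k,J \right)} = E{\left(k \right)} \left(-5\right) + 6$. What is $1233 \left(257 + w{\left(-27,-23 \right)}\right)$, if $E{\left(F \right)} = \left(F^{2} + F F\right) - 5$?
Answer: $-8633466$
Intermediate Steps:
$E{\left(F \right)} = -5 + 2 F^{2}$ ($E{\left(F \right)} = \left(F^{2} + F^{2}\right) - 5 = 2 F^{2} - 5 = -5 + 2 F^{2}$)
$w{\left(k,J \right)} = 31 - 10 k^{2}$ ($w{\left(k,J \right)} = \left(-5 + 2 k^{2}\right) \left(-5\right) + 6 = \left(25 - 10 k^{2}\right) + 6 = 31 - 10 k^{2}$)
$1233 \left(257 + w{\left(-27,-23 \right)}\right) = 1233 \left(257 + \left(31 - 10 \left(-27\right)^{2}\right)\right) = 1233 \left(257 + \left(31 - 7290\right)\right) = 1233 \left(257 - 7259\right) = 1233 \left(-7002\right) = -8633466$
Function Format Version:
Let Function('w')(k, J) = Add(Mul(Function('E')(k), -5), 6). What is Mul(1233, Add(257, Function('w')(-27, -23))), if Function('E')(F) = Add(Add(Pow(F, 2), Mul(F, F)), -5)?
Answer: -8633466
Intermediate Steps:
Function('E')(F) = Add(-5, Mul(2, Pow(F, 2))) (Function('E')(F) = Add(Add(Pow(F, 2), Pow(F, 2)), -5) = Add(Mul(2, Pow(F, 2)), -5) = Add(-5, Mul(2, Pow(F, 2))))
Function('w')(k, J) = Add(31, Mul(-10, Pow(k, 2))) (Function('w')(k, J) = Add(Mul(Add(-5, Mul(2, Pow(k, 2))), -5), 6) = Add(Add(25, Mul(-10, Pow(k, 2))), 6) = Add(31, Mul(-10, Pow(k, 2))))
Mul(1233, Add(257, Function('w')(-27, -23))) = Mul(1233, Add(257, Add(31, Mul(-10, Pow(-27, 2))))) = Mul(1233, Add(257, Add(31, Mul(-10, 729)))) = Mul(1233, Add(257, Add(31, -7290))) = Mul(1233, Add(257, -7259)) = Mul(1233, -7002) = -8633466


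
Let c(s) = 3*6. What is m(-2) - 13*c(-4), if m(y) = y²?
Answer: -230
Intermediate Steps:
c(s) = 18
m(-2) - 13*c(-4) = (-2)² - 13*18 = 4 - 234 = -230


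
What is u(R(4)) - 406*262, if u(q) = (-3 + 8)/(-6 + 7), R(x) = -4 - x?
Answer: -106367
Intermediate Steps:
u(q) = 5 (u(q) = 5/1 = 5*1 = 5)
u(R(4)) - 406*262 = 5 - 406*262 = 5 - 106372 = -106367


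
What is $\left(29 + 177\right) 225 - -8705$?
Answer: $55055$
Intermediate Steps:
$\left(29 + 177\right) 225 - -8705 = 206 \cdot 225 + 8705 = 46350 + 8705 = 55055$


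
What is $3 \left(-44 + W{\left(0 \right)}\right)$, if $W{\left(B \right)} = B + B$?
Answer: $-132$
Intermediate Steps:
$W{\left(B \right)} = 2 B$
$3 \left(-44 + W{\left(0 \right)}\right) = 3 \left(-44 + 2 \cdot 0\right) = 3 \left(-44 + 0\right) = 3 \left(-44\right) = -132$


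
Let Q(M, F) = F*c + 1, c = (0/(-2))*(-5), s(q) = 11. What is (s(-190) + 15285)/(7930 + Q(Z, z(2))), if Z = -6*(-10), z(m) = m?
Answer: 15296/7931 ≈ 1.9286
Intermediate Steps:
Z = 60
c = 0 (c = (0*(-1/2))*(-5) = 0*(-5) = 0)
Q(M, F) = 1 (Q(M, F) = F*0 + 1 = 0 + 1 = 1)
(s(-190) + 15285)/(7930 + Q(Z, z(2))) = (11 + 15285)/(7930 + 1) = 15296/7931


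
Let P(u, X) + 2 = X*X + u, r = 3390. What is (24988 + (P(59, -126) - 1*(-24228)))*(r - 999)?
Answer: 155771259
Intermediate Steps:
P(u, X) = -2 + u + X² (P(u, X) = -2 + (X*X + u) = -2 + (X² + u) = -2 + (u + X²) = -2 + u + X²)
(24988 + (P(59, -126) - 1*(-24228)))*(r - 999) = (24988 + ((-2 + 59 + (-126)²) - 1*(-24228)))*(3390 - 999) = (24988 + ((-2 + 59 + 15876) + 24228))*2391 = (24988 + (15933 + 24228))*2391 = (24988 + 40161)*2391 = 65149*2391 = 155771259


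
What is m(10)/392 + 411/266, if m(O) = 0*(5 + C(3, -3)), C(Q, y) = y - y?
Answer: 411/266 ≈ 1.5451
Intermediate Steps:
C(Q, y) = 0
m(O) = 0 (m(O) = 0*(5 + 0) = 0*5 = 0)
m(10)/392 + 411/266 = 0/392 + 411/266 = 0*(1/392) + 411*(1/266) = 0 + 411/266 = 411/266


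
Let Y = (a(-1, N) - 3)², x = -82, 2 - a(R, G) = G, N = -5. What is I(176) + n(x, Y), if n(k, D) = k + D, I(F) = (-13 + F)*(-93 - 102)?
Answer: -31851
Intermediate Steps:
a(R, G) = 2 - G
I(F) = 2535 - 195*F (I(F) = (-13 + F)*(-195) = 2535 - 195*F)
Y = 16 (Y = ((2 - 1*(-5)) - 3)² = ((2 + 5) - 3)² = (7 - 3)² = 4² = 16)
n(k, D) = D + k
I(176) + n(x, Y) = (2535 - 195*176) + (16 - 82) = (2535 - 34320) - 66 = -31785 - 66 = -31851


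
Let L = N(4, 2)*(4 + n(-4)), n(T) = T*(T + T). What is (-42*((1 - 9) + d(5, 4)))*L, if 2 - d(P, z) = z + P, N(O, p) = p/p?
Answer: 22680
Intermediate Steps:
N(O, p) = 1
d(P, z) = 2 - P - z (d(P, z) = 2 - (z + P) = 2 - (P + z) = 2 + (-P - z) = 2 - P - z)
n(T) = 2*T² (n(T) = T*(2*T) = 2*T²)
L = 36 (L = 1*(4 + 2*(-4)²) = 1*(4 + 2*16) = 1*(4 + 32) = 1*36 = 36)
(-42*((1 - 9) + d(5, 4)))*L = -42*((1 - 9) + (2 - 1*5 - 1*4))*36 = -42*(-8 + (2 - 5 - 4))*36 = -42*(-8 - 7)*36 = -42*(-15)*36 = 630*36 = 22680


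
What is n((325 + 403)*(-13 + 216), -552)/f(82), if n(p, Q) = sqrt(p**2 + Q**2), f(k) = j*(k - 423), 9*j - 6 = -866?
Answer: 18*sqrt(341256490)/73315 ≈ 4.5354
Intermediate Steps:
j = -860/9 (j = 2/3 + (1/9)*(-866) = 2/3 - 866/9 = -860/9 ≈ -95.556)
f(k) = 40420 - 860*k/9 (f(k) = -860*(k - 423)/9 = -860*(-423 + k)/9 = 40420 - 860*k/9)
n(p, Q) = sqrt(Q**2 + p**2)
n((325 + 403)*(-13 + 216), -552)/f(82) = sqrt((-552)**2 + ((325 + 403)*(-13 + 216))**2)/(40420 - 860/9*82) = sqrt(304704 + (728*203)**2)/(40420 - 70520/9) = sqrt(304704 + 147784**2)/(293260/9) = sqrt(304704 + 21840110656)*(9/293260) = sqrt(21840415360)*(9/293260) = (8*sqrt(341256490))*(9/293260) = 18*sqrt(341256490)/73315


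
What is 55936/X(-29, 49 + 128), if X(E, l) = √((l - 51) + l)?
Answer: 55936*√303/303 ≈ 3213.4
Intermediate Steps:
X(E, l) = √(-51 + 2*l) (X(E, l) = √((-51 + l) + l) = √(-51 + 2*l))
55936/X(-29, 49 + 128) = 55936/(√(-51 + 2*(49 + 128))) = 55936/(√(-51 + 2*177)) = 55936/(√(-51 + 354)) = 55936/(√303) = 55936*(√303/303) = 55936*√303/303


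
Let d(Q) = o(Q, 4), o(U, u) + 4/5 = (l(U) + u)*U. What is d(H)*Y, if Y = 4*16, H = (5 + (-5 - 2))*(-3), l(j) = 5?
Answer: 17024/5 ≈ 3404.8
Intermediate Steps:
H = 6 (H = (5 - 7)*(-3) = -2*(-3) = 6)
o(U, u) = -4/5 + U*(5 + u) (o(U, u) = -4/5 + (5 + u)*U = -4/5 + U*(5 + u))
d(Q) = -4/5 + 9*Q (d(Q) = -4/5 + 5*Q + Q*4 = -4/5 + 5*Q + 4*Q = -4/5 + 9*Q)
Y = 64
d(H)*Y = (-4/5 + 9*6)*64 = (-4/5 + 54)*64 = (266/5)*64 = 17024/5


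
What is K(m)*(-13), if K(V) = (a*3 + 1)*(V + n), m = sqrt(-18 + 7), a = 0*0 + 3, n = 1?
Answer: -130 - 130*I*sqrt(11) ≈ -130.0 - 431.16*I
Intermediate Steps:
a = 3 (a = 0 + 3 = 3)
m = I*sqrt(11) (m = sqrt(-11) = I*sqrt(11) ≈ 3.3166*I)
K(V) = 10 + 10*V (K(V) = (3*3 + 1)*(V + 1) = (9 + 1)*(1 + V) = 10*(1 + V) = 10 + 10*V)
K(m)*(-13) = (10 + 10*(I*sqrt(11)))*(-13) = (10 + 10*I*sqrt(11))*(-13) = -130 - 130*I*sqrt(11)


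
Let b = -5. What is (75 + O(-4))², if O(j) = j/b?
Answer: 143641/25 ≈ 5745.6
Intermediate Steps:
O(j) = -j/5 (O(j) = j/(-5) = j*(-⅕) = -j/5)
(75 + O(-4))² = (75 - ⅕*(-4))² = (75 + ⅘)² = (379/5)² = 143641/25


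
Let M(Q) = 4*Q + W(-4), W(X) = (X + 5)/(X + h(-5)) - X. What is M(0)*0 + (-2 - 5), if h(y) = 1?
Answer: -7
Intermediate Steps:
W(X) = -X + (5 + X)/(1 + X) (W(X) = (X + 5)/(X + 1) - X = (5 + X)/(1 + X) - X = -X + (5 + X)/(1 + X))
M(Q) = 11/3 + 4*Q (M(Q) = 4*Q + (5 - 1*(-4)**2)/(1 - 4) = 4*Q + (5 - 1*16)/(-3) = 4*Q - (5 - 16)/3 = 4*Q - 1/3*(-11) = 4*Q + 11/3 = 11/3 + 4*Q)
M(0)*0 + (-2 - 5) = (11/3 + 4*0)*0 + (-2 - 5) = (11/3 + 0)*0 - 7 = (11/3)*0 - 7 = 0 - 7 = -7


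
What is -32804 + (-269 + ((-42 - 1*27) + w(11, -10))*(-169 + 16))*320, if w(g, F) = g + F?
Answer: 3210396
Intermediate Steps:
w(g, F) = F + g
-32804 + (-269 + ((-42 - 1*27) + w(11, -10))*(-169 + 16))*320 = -32804 + (-269 + ((-42 - 1*27) + (-10 + 11))*(-169 + 16))*320 = -32804 + (-269 + ((-42 - 27) + 1)*(-153))*320 = -32804 + (-269 + (-69 + 1)*(-153))*320 = -32804 + (-269 - 68*(-153))*320 = -32804 + (-269 + 10404)*320 = -32804 + 10135*320 = -32804 + 3243200 = 3210396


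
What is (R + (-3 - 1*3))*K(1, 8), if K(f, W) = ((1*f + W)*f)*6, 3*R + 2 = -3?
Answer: -414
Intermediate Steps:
R = -5/3 (R = -⅔ + (⅓)*(-3) = -⅔ - 1 = -5/3 ≈ -1.6667)
K(f, W) = 6*f*(W + f) (K(f, W) = ((f + W)*f)*6 = ((W + f)*f)*6 = (f*(W + f))*6 = 6*f*(W + f))
(R + (-3 - 1*3))*K(1, 8) = (-5/3 + (-3 - 1*3))*(6*1*(8 + 1)) = (-5/3 + (-3 - 3))*(6*1*9) = (-5/3 - 6)*54 = -23/3*54 = -414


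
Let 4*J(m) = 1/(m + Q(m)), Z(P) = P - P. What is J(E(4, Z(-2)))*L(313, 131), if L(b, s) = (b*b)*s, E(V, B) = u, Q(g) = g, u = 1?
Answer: 12833939/8 ≈ 1.6042e+6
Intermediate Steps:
Z(P) = 0
E(V, B) = 1
J(m) = 1/(8*m) (J(m) = 1/(4*(m + m)) = 1/(4*((2*m))) = (1/(2*m))/4 = 1/(8*m))
L(b, s) = s*b² (L(b, s) = b²*s = s*b²)
J(E(4, Z(-2)))*L(313, 131) = ((⅛)/1)*(131*313²) = ((⅛)*1)*(131*97969) = (⅛)*12833939 = 12833939/8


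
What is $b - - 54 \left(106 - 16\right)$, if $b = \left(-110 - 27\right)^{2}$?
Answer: $23629$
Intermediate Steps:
$b = 18769$ ($b = \left(-137\right)^{2} = 18769$)
$b - - 54 \left(106 - 16\right) = 18769 - - 54 \left(106 - 16\right) = 18769 - \left(-54\right) 90 = 18769 - -4860 = 18769 + 4860 = 23629$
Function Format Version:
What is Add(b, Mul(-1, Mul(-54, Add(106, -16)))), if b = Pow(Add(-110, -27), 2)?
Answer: 23629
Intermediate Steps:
b = 18769 (b = Pow(-137, 2) = 18769)
Add(b, Mul(-1, Mul(-54, Add(106, -16)))) = Add(18769, Mul(-1, Mul(-54, Add(106, -16)))) = Add(18769, Mul(-1, Mul(-54, 90))) = Add(18769, Mul(-1, -4860)) = Add(18769, 4860) = 23629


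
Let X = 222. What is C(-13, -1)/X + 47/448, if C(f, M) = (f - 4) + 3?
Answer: 2081/49728 ≈ 0.041848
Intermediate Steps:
C(f, M) = -1 + f (C(f, M) = (-4 + f) + 3 = -1 + f)
C(-13, -1)/X + 47/448 = (-1 - 13)/222 + 47/448 = -14*1/222 + 47*(1/448) = -7/111 + 47/448 = 2081/49728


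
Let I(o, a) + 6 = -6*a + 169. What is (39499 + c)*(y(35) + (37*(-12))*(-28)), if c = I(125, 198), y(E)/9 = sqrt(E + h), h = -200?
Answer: 478308768 + 346266*I*sqrt(165) ≈ 4.7831e+8 + 4.4479e+6*I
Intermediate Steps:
I(o, a) = 163 - 6*a (I(o, a) = -6 + (-6*a + 169) = -6 + (169 - 6*a) = 163 - 6*a)
y(E) = 9*sqrt(-200 + E) (y(E) = 9*sqrt(E - 200) = 9*sqrt(-200 + E))
c = -1025 (c = 163 - 6*198 = 163 - 1188 = -1025)
(39499 + c)*(y(35) + (37*(-12))*(-28)) = (39499 - 1025)*(9*sqrt(-200 + 35) + (37*(-12))*(-28)) = 38474*(9*sqrt(-165) - 444*(-28)) = 38474*(9*(I*sqrt(165)) + 12432) = 38474*(9*I*sqrt(165) + 12432) = 38474*(12432 + 9*I*sqrt(165)) = 478308768 + 346266*I*sqrt(165)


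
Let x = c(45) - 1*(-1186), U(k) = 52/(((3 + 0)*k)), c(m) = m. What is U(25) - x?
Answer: -92273/75 ≈ -1230.3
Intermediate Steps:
U(k) = 52/(3*k) (U(k) = 52/((3*k)) = 52*(1/(3*k)) = 52/(3*k))
x = 1231 (x = 45 - 1*(-1186) = 45 + 1186 = 1231)
U(25) - x = (52/3)/25 - 1*1231 = (52/3)*(1/25) - 1231 = 52/75 - 1231 = -92273/75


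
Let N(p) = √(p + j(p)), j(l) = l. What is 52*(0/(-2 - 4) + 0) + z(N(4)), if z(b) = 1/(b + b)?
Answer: √2/8 ≈ 0.17678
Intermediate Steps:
N(p) = √2*√p (N(p) = √(p + p) = √(2*p) = √2*√p)
z(b) = 1/(2*b)
52*(0/(-2 - 4) + 0) + z(N(4)) = 52*(0/(-2 - 4) + 0) + 1/(2*((√2*√4))) = 52*(0/(-6) + 0) + 1/(2*((√2*2))) = 52*(0*(-⅙) + 0) + 1/(2*((2*√2))) = 52*(0 + 0) + (√2/4)/2 = 52*0 + √2/8 = 0 + √2/8 = √2/8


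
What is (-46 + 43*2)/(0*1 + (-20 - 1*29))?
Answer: -40/49 ≈ -0.81633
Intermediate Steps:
(-46 + 43*2)/(0*1 + (-20 - 1*29)) = (-46 + 86)/(0 + (-20 - 29)) = 40/(0 - 49) = 40/(-49) = -1/49*40 = -40/49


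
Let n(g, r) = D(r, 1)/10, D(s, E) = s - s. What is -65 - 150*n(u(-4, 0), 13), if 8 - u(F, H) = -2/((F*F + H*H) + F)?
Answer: -65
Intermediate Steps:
D(s, E) = 0
u(F, H) = 8 + 2/(F + F**2 + H**2) (u(F, H) = 8 - (-2)/((F*F + H*H) + F) = 8 - (-2)/((F**2 + H**2) + F) = 8 - (-2)/(F + F**2 + H**2) = 8 + 2/(F + F**2 + H**2))
n(g, r) = 0 (n(g, r) = 0/10 = 0*(1/10) = 0)
-65 - 150*n(u(-4, 0), 13) = -65 - 150*0 = -65 + 0 = -65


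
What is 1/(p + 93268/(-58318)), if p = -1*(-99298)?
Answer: 29159/2895383748 ≈ 1.0071e-5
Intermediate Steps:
p = 99298
1/(p + 93268/(-58318)) = 1/(99298 + 93268/(-58318)) = 1/(99298 + 93268*(-1/58318)) = 1/(99298 - 46634/29159) = 1/(2895383748/29159) = 29159/2895383748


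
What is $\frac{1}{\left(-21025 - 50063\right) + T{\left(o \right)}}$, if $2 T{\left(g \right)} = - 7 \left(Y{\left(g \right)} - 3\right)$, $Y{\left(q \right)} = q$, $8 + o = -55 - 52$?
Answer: $- \frac{1}{70675} \approx -1.4149 \cdot 10^{-5}$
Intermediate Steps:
$o = -115$ ($o = -8 - 107 = -115$)
$T{\left(g \right)} = \frac{21}{2} - \frac{7 g}{2}$ ($T{\left(g \right)} = \frac{\left(-7\right) \left(g - 3\right)}{2} = \frac{\left(-7\right) \left(-3 + g\right)}{2} = \frac{21 - 7 g}{2} = \frac{21}{2} - \frac{7 g}{2}$)
$\frac{1}{\left(-21025 - 50063\right) + T{\left(o \right)}} = \frac{1}{\left(-21025 - 50063\right) + \left(\frac{21}{2} - - \frac{805}{2}\right)} = \frac{1}{-71088 + \left(\frac{21}{2} + \frac{805}{2}\right)} = \frac{1}{-71088 + 413} = \frac{1}{-70675} = - \frac{1}{70675}$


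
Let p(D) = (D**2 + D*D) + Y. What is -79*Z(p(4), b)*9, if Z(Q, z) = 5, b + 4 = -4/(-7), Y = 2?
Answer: -3555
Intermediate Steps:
b = -24/7 (b = -4 - 4/(-7) = -4 - 4*(-1/7) = -4 + 4/7 = -24/7 ≈ -3.4286)
p(D) = 2 + 2*D**2 (p(D) = (D**2 + D*D) + 2 = (D**2 + D**2) + 2 = 2*D**2 + 2 = 2 + 2*D**2)
-79*Z(p(4), b)*9 = -79*5*9 = -395*9 = -3555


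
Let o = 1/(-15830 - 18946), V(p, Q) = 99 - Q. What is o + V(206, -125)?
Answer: 7789823/34776 ≈ 224.00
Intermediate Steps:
o = -1/34776 (o = 1/(-34776) = -1/34776 ≈ -2.8755e-5)
o + V(206, -125) = -1/34776 + (99 - 1*(-125)) = -1/34776 + (99 + 125) = -1/34776 + 224 = 7789823/34776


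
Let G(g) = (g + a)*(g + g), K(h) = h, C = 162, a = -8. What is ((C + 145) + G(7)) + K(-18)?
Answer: 275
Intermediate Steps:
G(g) = 2*g*(-8 + g) (G(g) = (g - 8)*(g + g) = (-8 + g)*(2*g) = 2*g*(-8 + g))
((C + 145) + G(7)) + K(-18) = ((162 + 145) + 2*7*(-8 + 7)) - 18 = (307 + 2*7*(-1)) - 18 = (307 - 14) - 18 = 293 - 18 = 275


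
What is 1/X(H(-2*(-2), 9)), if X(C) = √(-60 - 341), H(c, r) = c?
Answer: -I*√401/401 ≈ -0.049938*I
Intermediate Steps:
X(C) = I*√401 (X(C) = √(-401) = I*√401)
1/X(H(-2*(-2), 9)) = 1/(I*√401) = -I*√401/401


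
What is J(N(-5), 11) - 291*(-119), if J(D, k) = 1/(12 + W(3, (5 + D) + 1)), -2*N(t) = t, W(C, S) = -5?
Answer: 242404/7 ≈ 34629.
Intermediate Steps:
N(t) = -t/2
J(D, k) = ⅐ (J(D, k) = 1/(12 - 5) = 1/7 = ⅐)
J(N(-5), 11) - 291*(-119) = ⅐ - 291*(-119) = ⅐ + 34629 = 242404/7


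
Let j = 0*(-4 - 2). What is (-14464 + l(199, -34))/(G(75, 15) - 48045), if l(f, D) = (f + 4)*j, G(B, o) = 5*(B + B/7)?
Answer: 101248/333315 ≈ 0.30376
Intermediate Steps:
G(B, o) = 40*B/7 (G(B, o) = 5*(B + B*(⅐)) = 5*(B + B/7) = 5*(8*B/7) = 40*B/7)
j = 0 (j = 0*(-6) = 0)
l(f, D) = 0 (l(f, D) = (f + 4)*0 = (4 + f)*0 = 0)
(-14464 + l(199, -34))/(G(75, 15) - 48045) = (-14464 + 0)/((40/7)*75 - 48045) = -14464/(3000/7 - 48045) = -14464/(-333315/7) = -14464*(-7/333315) = 101248/333315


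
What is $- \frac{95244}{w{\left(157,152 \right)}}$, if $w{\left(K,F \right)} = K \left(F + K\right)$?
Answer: $- \frac{31748}{16171} \approx -1.9633$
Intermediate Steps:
$- \frac{95244}{w{\left(157,152 \right)}} = - \frac{95244}{157 \left(152 + 157\right)} = - \frac{95244}{157 \cdot 309} = - \frac{95244}{48513} = \left(-95244\right) \frac{1}{48513} = - \frac{31748}{16171}$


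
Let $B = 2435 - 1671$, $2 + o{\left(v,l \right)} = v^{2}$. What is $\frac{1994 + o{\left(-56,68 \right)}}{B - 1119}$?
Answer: $- \frac{5128}{355} \approx -14.445$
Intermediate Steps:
$o{\left(v,l \right)} = -2 + v^{2}$
$B = 764$
$\frac{1994 + o{\left(-56,68 \right)}}{B - 1119} = \frac{1994 - \left(2 - \left(-56\right)^{2}\right)}{764 - 1119} = \frac{1994 + \left(-2 + 3136\right)}{-355} = \left(1994 + 3134\right) \left(- \frac{1}{355}\right) = 5128 \left(- \frac{1}{355}\right) = - \frac{5128}{355}$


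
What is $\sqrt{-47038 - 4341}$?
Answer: $i \sqrt{51379} \approx 226.67 i$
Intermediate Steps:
$\sqrt{-47038 - 4341} = \sqrt{-51379} = i \sqrt{51379}$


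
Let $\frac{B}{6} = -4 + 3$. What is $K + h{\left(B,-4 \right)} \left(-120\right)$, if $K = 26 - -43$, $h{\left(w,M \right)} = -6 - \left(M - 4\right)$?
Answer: $-171$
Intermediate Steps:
$B = -6$ ($B = 6 \left(-4 + 3\right) = 6 \left(-1\right) = -6$)
$h{\left(w,M \right)} = -2 - M$ ($h{\left(w,M \right)} = -6 - \left(-4 + M\right) = -2 - M$)
$K = 69$ ($K = 26 + 43 = 69$)
$K + h{\left(B,-4 \right)} \left(-120\right) = 69 + \left(-2 - -4\right) \left(-120\right) = 69 + \left(-2 + 4\right) \left(-120\right) = 69 + 2 \left(-120\right) = 69 - 240 = -171$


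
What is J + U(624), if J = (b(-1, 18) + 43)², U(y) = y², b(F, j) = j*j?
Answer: 524065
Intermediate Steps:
b(F, j) = j²
J = 134689 (J = (18² + 43)² = (324 + 43)² = 367² = 134689)
J + U(624) = 134689 + 624² = 134689 + 389376 = 524065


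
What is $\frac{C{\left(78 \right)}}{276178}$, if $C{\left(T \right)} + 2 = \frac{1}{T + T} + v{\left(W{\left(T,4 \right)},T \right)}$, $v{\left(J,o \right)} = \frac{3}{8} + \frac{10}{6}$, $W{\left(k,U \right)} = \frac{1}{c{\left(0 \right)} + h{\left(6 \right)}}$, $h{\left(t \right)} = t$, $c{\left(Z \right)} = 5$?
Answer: $\frac{5}{28722512} \approx 1.7408 \cdot 10^{-7}$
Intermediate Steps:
$W{\left(k,U \right)} = \frac{1}{11}$ ($W{\left(k,U \right)} = \frac{1}{5 + 6} = \frac{1}{11}$)
$v{\left(J,o \right)} = \frac{49}{24}$ ($v{\left(J,o \right)} = 3 \cdot \frac{1}{8} + 10 \cdot \frac{1}{6} = \frac{3}{8} + \frac{5}{3} = \frac{49}{24}$)
$C{\left(T \right)} = \frac{1}{24} + \frac{1}{2 T}$ ($C{\left(T \right)} = -2 + \left(\frac{1}{T + T} + \frac{49}{24}\right) = -2 + \left(\frac{1}{2 T} + \frac{49}{24}\right) = -2 + \left(\frac{49}{24} + \frac{1}{2 T}\right) = \frac{1}{24} + \frac{1}{2 T}$)
$\frac{C{\left(78 \right)}}{276178} = \frac{\frac{1}{24} \cdot \frac{1}{78} \left(12 + 78\right)}{276178} = \frac{1}{24} \cdot \frac{1}{78} \cdot 90 \cdot \frac{1}{276178} = \frac{5}{104} \cdot \frac{1}{276178} = \frac{5}{28722512}$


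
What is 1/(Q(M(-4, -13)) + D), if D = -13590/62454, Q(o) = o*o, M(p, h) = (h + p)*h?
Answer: 10409/508383704 ≈ 2.0475e-5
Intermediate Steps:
M(p, h) = h*(h + p)
Q(o) = o²
D = -2265/10409 (D = -13590*1/62454 = -2265/10409 ≈ -0.21760)
1/(Q(M(-4, -13)) + D) = 1/((-13*(-13 - 4))² - 2265/10409) = 1/((-13*(-17))² - 2265/10409) = 1/(221² - 2265/10409) = 1/(48841 - 2265/10409) = 1/(508383704/10409) = 10409/508383704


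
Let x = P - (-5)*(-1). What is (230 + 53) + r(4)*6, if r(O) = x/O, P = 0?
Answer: 551/2 ≈ 275.50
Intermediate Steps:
x = -5 (x = 0 - (-5)*(-1) = 0 - 1*5 = 0 - 5 = -5)
r(O) = -5/O
(230 + 53) + r(4)*6 = (230 + 53) - 5/4*6 = 283 - 5*¼*6 = 283 - 5/4*6 = 283 - 15/2 = 551/2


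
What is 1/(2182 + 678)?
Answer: 1/2860 ≈ 0.00034965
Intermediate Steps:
1/(2182 + 678) = 1/2860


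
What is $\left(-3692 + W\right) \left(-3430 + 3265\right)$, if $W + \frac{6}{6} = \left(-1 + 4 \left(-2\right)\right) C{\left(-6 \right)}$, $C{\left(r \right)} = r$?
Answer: $600435$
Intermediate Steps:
$W = 53$ ($W = -1 + \left(-1 + 4 \left(-2\right)\right) \left(-6\right) = -1 + \left(-1 - 8\right) \left(-6\right) = -1 - -54 = -1 + 54 = 53$)
$\left(-3692 + W\right) \left(-3430 + 3265\right) = \left(-3692 + 53\right) \left(-3430 + 3265\right) = \left(-3639\right) \left(-165\right) = 600435$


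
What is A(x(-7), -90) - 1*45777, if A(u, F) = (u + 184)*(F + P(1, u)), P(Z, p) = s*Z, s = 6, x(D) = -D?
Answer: -61821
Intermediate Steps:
P(Z, p) = 6*Z
A(u, F) = (6 + F)*(184 + u) (A(u, F) = (u + 184)*(F + 6*1) = (184 + u)*(F + 6) = (184 + u)*(6 + F) = (6 + F)*(184 + u))
A(x(-7), -90) - 1*45777 = (1104 + 6*(-1*(-7)) + 184*(-90) - (-90)*(-7)) - 1*45777 = (1104 + 6*7 - 16560 - 90*7) - 45777 = (1104 + 42 - 16560 - 630) - 45777 = -16044 - 45777 = -61821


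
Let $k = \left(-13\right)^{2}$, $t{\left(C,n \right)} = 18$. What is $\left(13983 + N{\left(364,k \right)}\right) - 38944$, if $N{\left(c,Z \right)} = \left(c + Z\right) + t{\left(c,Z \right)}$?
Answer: $-24410$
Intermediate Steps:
$k = 169$
$N{\left(c,Z \right)} = 18 + Z + c$ ($N{\left(c,Z \right)} = \left(c + Z\right) + 18 = \left(Z + c\right) + 18 = 18 + Z + c$)
$\left(13983 + N{\left(364,k \right)}\right) - 38944 = \left(13983 + \left(18 + 169 + 364\right)\right) - 38944 = \left(13983 + 551\right) - 38944 = 14534 - 38944 = -24410$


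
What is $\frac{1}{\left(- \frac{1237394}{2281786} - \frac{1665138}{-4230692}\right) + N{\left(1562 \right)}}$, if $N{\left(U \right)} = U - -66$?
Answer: $\frac{127020181262}{206769966353481} \approx 0.00061431$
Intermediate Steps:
$N{\left(U \right)} = 66 + U$ ($N{\left(U \right)} = U + 66 = 66 + U$)
$\frac{1}{\left(- \frac{1237394}{2281786} - \frac{1665138}{-4230692}\right) + N{\left(1562 \right)}} = \frac{1}{\left(- \frac{1237394}{2281786} - \frac{1665138}{-4230692}\right) + \left(66 + 1562\right)} = \frac{1}{\left(\left(-1237394\right) \frac{1}{2281786} - - \frac{832569}{2115346}\right) + 1628} = \frac{1}{\left(- \frac{32563}{60047} + \frac{832569}{2115346}\right) + 1628} = \frac{1}{- \frac{18888741055}{127020181262} + 1628} = \frac{1}{\frac{206769966353481}{127020181262}} = \frac{127020181262}{206769966353481}$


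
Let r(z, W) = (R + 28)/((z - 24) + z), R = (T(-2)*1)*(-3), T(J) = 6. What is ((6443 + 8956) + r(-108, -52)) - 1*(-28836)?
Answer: 1061639/24 ≈ 44235.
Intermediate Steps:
R = -18 (R = (6*1)*(-3) = 6*(-3) = -18)
r(z, W) = 10/(-24 + 2*z) (r(z, W) = (-18 + 28)/((z - 24) + z) = 10/((-24 + z) + z) = 10/(-24 + 2*z))
((6443 + 8956) + r(-108, -52)) - 1*(-28836) = ((6443 + 8956) + 5/(-12 - 108)) - 1*(-28836) = (15399 + 5/(-120)) + 28836 = (15399 + 5*(-1/120)) + 28836 = (15399 - 1/24) + 28836 = 369575/24 + 28836 = 1061639/24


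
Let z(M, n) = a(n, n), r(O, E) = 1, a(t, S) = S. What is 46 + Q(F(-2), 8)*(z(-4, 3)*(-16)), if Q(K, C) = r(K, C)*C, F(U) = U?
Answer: -338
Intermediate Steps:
z(M, n) = n
Q(K, C) = C (Q(K, C) = 1*C = C)
46 + Q(F(-2), 8)*(z(-4, 3)*(-16)) = 46 + 8*(3*(-16)) = 46 + 8*(-48) = 46 - 384 = -338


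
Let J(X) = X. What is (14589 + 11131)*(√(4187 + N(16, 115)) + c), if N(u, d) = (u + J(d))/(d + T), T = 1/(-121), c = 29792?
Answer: 766250240 + 12860*√90091246874/2319 ≈ 7.6792e+8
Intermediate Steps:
T = -1/121 ≈ -0.0082645
N(u, d) = (d + u)/(-1/121 + d) (N(u, d) = (u + d)/(d - 1/121) = (d + u)/(-1/121 + d))
(14589 + 11131)*(√(4187 + N(16, 115)) + c) = (14589 + 11131)*(√(4187 + 121*(115 + 16)/(-1 + 121*115)) + 29792) = 25720*(√(4187 + 121*131/(-1 + 13915)) + 29792) = 25720*(√(4187 + 121*131/13914) + 29792) = 25720*(√(4187 + 121*(1/13914)*131) + 29792) = 25720*(√(4187 + 15851/13914) + 29792) = 25720*(√(58273769/13914) + 29792) = 25720*(√90091246874/4638 + 29792) = 25720*(29792 + √90091246874/4638) = 766250240 + 12860*√90091246874/2319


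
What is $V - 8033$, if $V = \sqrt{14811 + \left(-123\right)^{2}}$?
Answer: $-8033 + 2 \sqrt{7485} \approx -7860.0$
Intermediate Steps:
$V = 2 \sqrt{7485}$ ($V = \sqrt{14811 + 15129} = \sqrt{29940} = 2 \sqrt{7485} \approx 173.03$)
$V - 8033 = 2 \sqrt{7485} - 8033 = -8033 + 2 \sqrt{7485}$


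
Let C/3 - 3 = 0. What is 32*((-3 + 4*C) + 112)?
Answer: 4640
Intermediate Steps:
C = 9 (C = 9 + 3*0 = 9 + 0 = 9)
32*((-3 + 4*C) + 112) = 32*((-3 + 4*9) + 112) = 32*((-3 + 36) + 112) = 32*(33 + 112) = 32*145 = 4640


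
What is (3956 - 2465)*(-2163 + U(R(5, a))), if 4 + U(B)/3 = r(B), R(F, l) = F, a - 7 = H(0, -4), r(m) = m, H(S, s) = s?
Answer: -3220560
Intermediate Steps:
a = 3 (a = 7 - 4 = 3)
U(B) = -12 + 3*B
(3956 - 2465)*(-2163 + U(R(5, a))) = (3956 - 2465)*(-2163 + (-12 + 3*5)) = 1491*(-2163 + (-12 + 15)) = 1491*(-2163 + 3) = 1491*(-2160) = -3220560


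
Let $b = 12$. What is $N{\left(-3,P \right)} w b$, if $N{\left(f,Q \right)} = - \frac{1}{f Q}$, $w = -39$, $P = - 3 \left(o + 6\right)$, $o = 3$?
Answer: $\frac{52}{9} \approx 5.7778$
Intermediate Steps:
$P = -27$ ($P = - 3 \left(3 + 6\right) = \left(-3\right) 9 = -27$)
$N{\left(f,Q \right)} = - \frac{1}{Q f}$
$N{\left(-3,P \right)} w b = - \frac{1}{\left(-27\right) \left(-3\right)} \left(-39\right) 12 = \left(-1\right) \left(- \frac{1}{27}\right) \left(- \frac{1}{3}\right) \left(-39\right) 12 = \left(- \frac{1}{81}\right) \left(-39\right) 12 = \frac{13}{27} \cdot 12 = \frac{52}{9}$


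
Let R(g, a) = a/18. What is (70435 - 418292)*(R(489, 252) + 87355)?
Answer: -30391918233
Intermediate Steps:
R(g, a) = a/18 (R(g, a) = a*(1/18) = a/18)
(70435 - 418292)*(R(489, 252) + 87355) = (70435 - 418292)*((1/18)*252 + 87355) = -347857*(14 + 87355) = -347857*87369 = -30391918233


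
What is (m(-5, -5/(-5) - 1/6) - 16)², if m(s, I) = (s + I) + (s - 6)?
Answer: 34969/36 ≈ 971.36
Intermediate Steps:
m(s, I) = -6 + I + 2*s (m(s, I) = (I + s) + (-6 + s) = -6 + I + 2*s)
(m(-5, -5/(-5) - 1/6) - 16)² = ((-6 + (-5/(-5) - 1/6) + 2*(-5)) - 16)² = ((-6 + (-5*(-⅕) - 1*⅙) - 10) - 16)² = ((-6 + (1 - ⅙) - 10) - 16)² = ((-6 + ⅚ - 10) - 16)² = (-91/6 - 16)² = (-187/6)² = 34969/36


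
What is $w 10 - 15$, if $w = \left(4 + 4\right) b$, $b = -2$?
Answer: $-175$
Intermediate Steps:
$w = -16$ ($w = \left(4 + 4\right) \left(-2\right) = 8 \left(-2\right) = -16$)
$w 10 - 15 = \left(-16\right) 10 - 15 = -160 - 15 = -175$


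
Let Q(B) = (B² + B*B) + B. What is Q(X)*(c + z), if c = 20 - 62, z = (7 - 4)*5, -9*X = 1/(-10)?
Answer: -23/75 ≈ -0.30667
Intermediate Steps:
X = 1/90 (X = -1/(9*(-10)) = -(-1)/(9*10) = -⅑*(-⅒) = 1/90 ≈ 0.011111)
Q(B) = B + 2*B² (Q(B) = (B² + B²) + B = 2*B² + B = B + 2*B²)
z = 15 (z = 3*5 = 15)
c = -42
Q(X)*(c + z) = ((1 + 2*(1/90))/90)*(-42 + 15) = ((1 + 1/45)/90)*(-27) = ((1/90)*(46/45))*(-27) = (23/2025)*(-27) = -23/75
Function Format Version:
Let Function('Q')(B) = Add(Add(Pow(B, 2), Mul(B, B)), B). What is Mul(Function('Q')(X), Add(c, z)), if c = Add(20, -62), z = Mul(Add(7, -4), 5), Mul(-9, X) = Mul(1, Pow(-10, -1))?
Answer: Rational(-23, 75) ≈ -0.30667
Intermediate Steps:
X = Rational(1, 90) (X = Mul(Rational(-1, 9), Mul(1, Pow(-10, -1))) = Mul(Rational(-1, 9), Mul(1, Rational(-1, 10))) = Mul(Rational(-1, 9), Rational(-1, 10)) = Rational(1, 90) ≈ 0.011111)
Function('Q')(B) = Add(B, Mul(2, Pow(B, 2))) (Function('Q')(B) = Add(Add(Pow(B, 2), Pow(B, 2)), B) = Add(Mul(2, Pow(B, 2)), B) = Add(B, Mul(2, Pow(B, 2))))
z = 15 (z = Mul(3, 5) = 15)
c = -42
Mul(Function('Q')(X), Add(c, z)) = Mul(Mul(Rational(1, 90), Add(1, Mul(2, Rational(1, 90)))), Add(-42, 15)) = Mul(Mul(Rational(1, 90), Add(1, Rational(1, 45))), -27) = Mul(Mul(Rational(1, 90), Rational(46, 45)), -27) = Mul(Rational(23, 2025), -27) = Rational(-23, 75)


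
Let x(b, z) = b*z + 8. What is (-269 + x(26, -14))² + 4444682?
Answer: 4835307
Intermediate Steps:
x(b, z) = 8 + b*z
(-269 + x(26, -14))² + 4444682 = (-269 + (8 + 26*(-14)))² + 4444682 = (-269 + (8 - 364))² + 4444682 = (-269 - 356)² + 4444682 = (-625)² + 4444682 = 390625 + 4444682 = 4835307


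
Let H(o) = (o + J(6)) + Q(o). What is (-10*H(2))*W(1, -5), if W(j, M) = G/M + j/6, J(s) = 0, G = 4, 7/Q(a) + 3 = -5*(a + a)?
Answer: 247/23 ≈ 10.739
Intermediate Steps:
Q(a) = 7/(-3 - 10*a) (Q(a) = 7/(-3 - 5*(a + a)) = 7/(-3 - 10*a))
W(j, M) = 4/M + j/6
H(o) = o - 7/(3 + 10*o) (H(o) = (o + 0) - 7/(3 + 10*o) = o - 7/(3 + 10*o))
(-10*H(2))*W(1, -5) = (-10*(2 - 7/(3 + 10*2)))*(4/(-5) + (⅙)*1) = (-10*(2 - 7/(3 + 20)))*(4*(-⅕) + ⅙) = (-10*(2 - 7/23))*(-⅘ + ⅙) = -10*(2 - 7*1/23)*(-19/30) = -10*(2 - 7/23)*(-19/30) = -10*39/23*(-19/30) = -390/23*(-19/30) = 247/23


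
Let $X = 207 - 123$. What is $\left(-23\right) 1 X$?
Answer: $-1932$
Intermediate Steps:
$X = 84$ ($X = 207 - 123 = 84$)
$\left(-23\right) 1 X = \left(-23\right) 1 \cdot 84 = \left(-23\right) 84 = -1932$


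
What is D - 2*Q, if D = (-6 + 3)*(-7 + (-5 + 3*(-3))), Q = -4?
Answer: 71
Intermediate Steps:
D = 63 (D = -3*(-7 + (-5 - 9)) = -3*(-7 - 14) = -3*(-21) = 63)
D - 2*Q = 63 - 2*(-4) = 63 + 8 = 71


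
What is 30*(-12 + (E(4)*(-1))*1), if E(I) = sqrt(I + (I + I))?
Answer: -360 - 60*sqrt(3) ≈ -463.92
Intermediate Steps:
E(I) = sqrt(3)*sqrt(I) (E(I) = sqrt(I + 2*I) = sqrt(3*I) = sqrt(3)*sqrt(I))
30*(-12 + (E(4)*(-1))*1) = 30*(-12 + ((sqrt(3)*sqrt(4))*(-1))*1) = 30*(-12 + ((sqrt(3)*2)*(-1))*1) = 30*(-12 + ((2*sqrt(3))*(-1))*1) = 30*(-12 - 2*sqrt(3)*1) = 30*(-12 - 2*sqrt(3)) = -360 - 60*sqrt(3)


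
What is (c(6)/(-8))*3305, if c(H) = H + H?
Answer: -9915/2 ≈ -4957.5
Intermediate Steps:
c(H) = 2*H
(c(6)/(-8))*3305 = ((2*6)/(-8))*3305 = (12*(-⅛))*3305 = -3/2*3305 = -9915/2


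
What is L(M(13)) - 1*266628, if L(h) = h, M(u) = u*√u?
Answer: -266628 + 13*√13 ≈ -2.6658e+5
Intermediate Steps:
M(u) = u^(3/2)
L(M(13)) - 1*266628 = 13^(3/2) - 1*266628 = 13*√13 - 266628 = -266628 + 13*√13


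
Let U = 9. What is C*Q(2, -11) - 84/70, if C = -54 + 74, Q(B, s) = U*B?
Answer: 1794/5 ≈ 358.80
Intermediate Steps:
Q(B, s) = 9*B
C = 20
C*Q(2, -11) - 84/70 = 20*(9*2) - 84/70 = 20*18 - 84*1/70 = 360 - 6/5 = 1794/5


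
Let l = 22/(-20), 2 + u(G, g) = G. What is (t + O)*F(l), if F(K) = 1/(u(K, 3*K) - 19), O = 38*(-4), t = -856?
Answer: 10080/221 ≈ 45.611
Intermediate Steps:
O = -152
u(G, g) = -2 + G
l = -11/10 (l = 22*(-1/20) = -11/10 ≈ -1.1000)
F(K) = 1/(-21 + K) (F(K) = 1/((-2 + K) - 19) = 1/(-21 + K))
(t + O)*F(l) = (-856 - 152)/(-21 - 11/10) = -1008/(-221/10) = -1008*(-10/221) = 10080/221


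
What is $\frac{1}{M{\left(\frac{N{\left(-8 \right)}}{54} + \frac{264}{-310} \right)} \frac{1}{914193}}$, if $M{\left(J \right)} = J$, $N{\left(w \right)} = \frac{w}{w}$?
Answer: $- \frac{7651795410}{6973} \approx -1.0973 \cdot 10^{6}$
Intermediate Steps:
$N{\left(w \right)} = 1$
$\frac{1}{M{\left(\frac{N{\left(-8 \right)}}{54} + \frac{264}{-310} \right)} \frac{1}{914193}} = \frac{1}{\left(1 \cdot \frac{1}{54} + \frac{264}{-310}\right) \frac{1}{914193}} = \frac{1}{\left(1 \cdot \frac{1}{54} + 264 \left(- \frac{1}{310}\right)\right) \frac{1}{914193}} = \frac{1}{\left(\frac{1}{54} - \frac{132}{155}\right) \frac{1}{914193}} = \frac{1}{\left(- \frac{6973}{8370}\right) \frac{1}{914193}} = \frac{1}{- \frac{6973}{7651795410}} = - \frac{7651795410}{6973}$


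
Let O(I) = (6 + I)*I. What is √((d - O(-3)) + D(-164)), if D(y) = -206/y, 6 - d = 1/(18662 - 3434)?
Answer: √19557934267/34686 ≈ 4.0319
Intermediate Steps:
O(I) = I*(6 + I)
d = 91367/15228 (d = 6 - 1/(18662 - 3434) = 6 - 1/15228 = 91367/15228 ≈ 5.9999)
√((d - O(-3)) + D(-164)) = √((91367/15228 - (-3)*(6 - 3)) - 206/(-164)) = √((91367/15228 - (-3)*3) - 206*(-1/164)) = √((91367/15228 - 1*(-9)) + 103/82) = √((91367/15228 + 9) + 103/82) = √(228419/15228 + 103/82) = √(10149421/624348) = √19557934267/34686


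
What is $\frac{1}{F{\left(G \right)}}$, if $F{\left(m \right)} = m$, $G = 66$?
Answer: $\frac{1}{66} \approx 0.015152$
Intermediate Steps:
$\frac{1}{F{\left(G \right)}} = \frac{1}{66}$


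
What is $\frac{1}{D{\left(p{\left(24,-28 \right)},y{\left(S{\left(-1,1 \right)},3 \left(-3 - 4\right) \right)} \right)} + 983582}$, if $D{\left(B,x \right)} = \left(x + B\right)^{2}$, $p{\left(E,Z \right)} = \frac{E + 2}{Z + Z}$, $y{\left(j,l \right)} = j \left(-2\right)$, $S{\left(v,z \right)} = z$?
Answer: $\frac{784}{771133049} \approx 1.0167 \cdot 10^{-6}$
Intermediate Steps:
$y{\left(j,l \right)} = - 2 j$
$p{\left(E,Z \right)} = \frac{2 + E}{2 Z}$
$D{\left(B,x \right)} = \left(B + x\right)^{2}$
$\frac{1}{D{\left(p{\left(24,-28 \right)},y{\left(S{\left(-1,1 \right)},3 \left(-3 - 4\right) \right)} \right)} + 983582} = \frac{1}{\left(\frac{2 + 24}{2 \left(-28\right)} - 2\right)^{2} + 983582} = \frac{1}{\left(\frac{1}{2} \left(- \frac{1}{28}\right) 26 - 2\right)^{2} + 983582} = \frac{1}{\left(- \frac{13}{28} - 2\right)^{2} + 983582} = \frac{1}{\left(- \frac{69}{28}\right)^{2} + 983582} = \frac{1}{\frac{4761}{784} + 983582} = \frac{1}{\frac{771133049}{784}} = \frac{784}{771133049}$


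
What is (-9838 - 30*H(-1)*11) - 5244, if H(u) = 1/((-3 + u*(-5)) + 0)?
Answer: -15247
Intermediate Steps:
H(u) = 1/(-3 - 5*u) (H(u) = 1/((-3 - 5*u) + 0) = 1/(-3 - 5*u))
(-9838 - 30*H(-1)*11) - 5244 = (-9838 - (-30)/(3 + 5*(-1))*11) - 5244 = (-9838 - (-30)/(3 - 5)*11) - 5244 = (-9838 - (-30)/(-2)*11) - 5244 = (-9838 - (-30)*(-1)/2*11) - 5244 = (-9838 - 30*½*11) - 5244 = (-9838 - 15*11) - 5244 = (-9838 - 165) - 5244 = -10003 - 5244 = -15247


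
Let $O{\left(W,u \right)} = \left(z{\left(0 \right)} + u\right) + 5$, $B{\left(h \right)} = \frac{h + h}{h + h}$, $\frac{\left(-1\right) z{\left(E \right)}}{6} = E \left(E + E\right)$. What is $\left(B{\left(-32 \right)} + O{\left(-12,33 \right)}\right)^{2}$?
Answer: $1521$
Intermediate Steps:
$z{\left(E \right)} = - 12 E^{2}$ ($z{\left(E \right)} = - 6 E \left(E + E\right) = - 6 E 2 E = - 6 \cdot 2 E^{2} = - 12 E^{2}$)
$B{\left(h \right)} = 1$ ($B{\left(h \right)} = \frac{2 h}{2 h} = 2 h \frac{1}{2 h} = 1$)
$O{\left(W,u \right)} = 5 + u$ ($O{\left(W,u \right)} = \left(- 12 \cdot 0^{2} + u\right) + 5 = \left(\left(-12\right) 0 + u\right) + 5 = \left(0 + u\right) + 5 = u + 5 = 5 + u$)
$\left(B{\left(-32 \right)} + O{\left(-12,33 \right)}\right)^{2} = \left(1 + \left(5 + 33\right)\right)^{2} = \left(1 + 38\right)^{2} = 39^{2} = 1521$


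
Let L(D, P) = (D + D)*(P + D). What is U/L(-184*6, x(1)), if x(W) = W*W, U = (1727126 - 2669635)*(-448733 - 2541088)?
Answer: 939311066963/811808 ≈ 1.1571e+6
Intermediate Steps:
U = 2817933200889 (U = -942509*(-2989821) = 2817933200889)
x(W) = W²
L(D, P) = 2*D*(D + P) (L(D, P) = (2*D)*(D + P) = 2*D*(D + P))
U/L(-184*6, x(1)) = 2817933200889/((2*(-184*6)*(-184*6 + 1²))) = 2817933200889/((2*(-1104)*(-1104 + 1))) = 2817933200889/((2*(-1104)*(-1103))) = 2817933200889/2435424 = 2817933200889*(1/2435424) = 939311066963/811808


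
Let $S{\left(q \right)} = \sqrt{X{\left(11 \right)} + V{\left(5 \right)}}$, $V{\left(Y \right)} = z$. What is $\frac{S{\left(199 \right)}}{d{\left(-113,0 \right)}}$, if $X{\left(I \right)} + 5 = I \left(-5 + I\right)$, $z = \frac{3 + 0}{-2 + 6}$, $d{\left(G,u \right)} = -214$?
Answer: $- \frac{\sqrt{247}}{428} \approx -0.03672$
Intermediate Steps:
$z = \frac{3}{4} \approx 0.75$
$V{\left(Y \right)} = \frac{3}{4}$
$X{\left(I \right)} = -5 + I \left(-5 + I\right)$
$S{\left(q \right)} = \frac{\sqrt{247}}{2}$ ($S{\left(q \right)} = \sqrt{\left(-5 + 11^{2} - 55\right) + \frac{3}{4}} = \sqrt{\left(-5 + 121 - 55\right) + \frac{3}{4}} = \sqrt{61 + \frac{3}{4}} = \sqrt{\frac{247}{4}} = \frac{\sqrt{247}}{2}$)
$\frac{S{\left(199 \right)}}{d{\left(-113,0 \right)}} = \frac{\frac{1}{2} \sqrt{247}}{-214} = \frac{\sqrt{247}}{2} \left(- \frac{1}{214}\right) = - \frac{\sqrt{247}}{428}$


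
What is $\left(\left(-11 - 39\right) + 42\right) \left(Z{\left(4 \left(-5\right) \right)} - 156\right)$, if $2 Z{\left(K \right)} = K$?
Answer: $1328$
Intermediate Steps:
$Z{\left(K \right)} = \frac{K}{2}$
$\left(\left(-11 - 39\right) + 42\right) \left(Z{\left(4 \left(-5\right) \right)} - 156\right) = \left(\left(-11 - 39\right) + 42\right) \left(\frac{4 \left(-5\right)}{2} - 156\right) = \left(-50 + 42\right) \left(\frac{1}{2} \left(-20\right) - 156\right) = - 8 \left(-10 - 156\right) = \left(-8\right) \left(-166\right) = 1328$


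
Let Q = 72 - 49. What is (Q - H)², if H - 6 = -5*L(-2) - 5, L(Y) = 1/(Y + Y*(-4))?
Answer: 18769/36 ≈ 521.36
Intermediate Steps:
Q = 23
L(Y) = -1/(3*Y) (L(Y) = 1/(Y - 4*Y) = 1/(-3*Y) = -1/(3*Y))
H = ⅙ (H = 6 + (-(-5)/(3*(-2)) - 5) = 6 + (-(-5)*(-1)/(3*2) - 5) = 6 + (-5*⅙ - 5) = 6 + (-⅚ - 5) = 6 - 35/6 = ⅙ ≈ 0.16667)
(Q - H)² = (23 - 1*⅙)² = (23 - ⅙)² = (137/6)² = 18769/36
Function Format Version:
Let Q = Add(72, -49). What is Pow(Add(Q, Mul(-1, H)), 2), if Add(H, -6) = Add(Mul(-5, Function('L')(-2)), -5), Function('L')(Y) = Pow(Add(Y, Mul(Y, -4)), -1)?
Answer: Rational(18769, 36) ≈ 521.36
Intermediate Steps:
Q = 23
Function('L')(Y) = Mul(Rational(-1, 3), Pow(Y, -1)) (Function('L')(Y) = Pow(Add(Y, Mul(-4, Y)), -1) = Pow(Mul(-3, Y), -1) = Mul(Rational(-1, 3), Pow(Y, -1)))
H = Rational(1, 6) (H = Add(6, Add(Mul(-5, Mul(Rational(-1, 3), Pow(-2, -1))), -5)) = Add(6, Add(Mul(-5, Mul(Rational(-1, 3), Rational(-1, 2))), -5)) = Add(6, Add(Mul(-5, Rational(1, 6)), -5)) = Add(6, Add(Rational(-5, 6), -5)) = Add(6, Rational(-35, 6)) = Rational(1, 6) ≈ 0.16667)
Pow(Add(Q, Mul(-1, H)), 2) = Pow(Add(23, Mul(-1, Rational(1, 6))), 2) = Pow(Add(23, Rational(-1, 6)), 2) = Pow(Rational(137, 6), 2) = Rational(18769, 36)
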